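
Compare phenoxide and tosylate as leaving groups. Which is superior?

tosylate

tosylate is the better leaving group.
pKₐ(p-CH₃C₆H₄SO₃H (TsOH)) ≈ -2.8 versus pKₐ(C₆H₅OH (phenol)) ≈ 10: tosylate is the much weaker base.
Resonance-delocalised arenesulfonate.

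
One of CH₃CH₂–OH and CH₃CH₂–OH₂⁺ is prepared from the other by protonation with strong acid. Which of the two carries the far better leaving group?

CH₃CH₂–OH₂⁺

From CH₃CH₂–OH the departing group would be OH⁻ (pKₐ(H₂O) ≈ 15.7). Strong base; essentially never leaves without prior activation.
From CH₃CH₂–OH₂⁺ the leaving group is H₂O (pKₐ(H₃O⁺) ≈ -1.7). Neutral; leaves from a protonated alcohol (R–OH₂⁺).
Protonation with strong acid works by converting the leaving group from hydroxide to neutral water, making CH₃CH₂–OH₂⁺ enormously more reactive.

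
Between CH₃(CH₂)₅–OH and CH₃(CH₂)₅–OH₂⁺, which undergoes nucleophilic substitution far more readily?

From CH₃(CH₂)₅–OH the departing group would be OH⁻ (pKₐ(H₂O) ≈ 15.7). Strong base; essentially never leaves without prior activation.
From CH₃(CH₂)₅–OH₂⁺ the leaving group is H₂O (pKₐ(H₃O⁺) ≈ -1.7). Neutral; leaves from a protonated alcohol (R–OH₂⁺).
(In practice CH₃(CH₂)₅–OH₂⁺ is made from CH₃(CH₂)₅–OH by protonation with strong acid, converting the leaving group from hydroxide to neutral water.)

CH₃(CH₂)₅–OH₂⁺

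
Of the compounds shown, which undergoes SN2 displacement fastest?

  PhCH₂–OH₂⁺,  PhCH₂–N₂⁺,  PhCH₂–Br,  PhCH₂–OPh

PhCH₂–N₂⁺

Same R in every case — rank the leaving groups.
The more stable X⁻ (or X) is on its own — i.e. the weaker a base it is — the better a leaving group it makes.
PhCH₂–N₂⁺ loses N₂: no meaningful conjugate acid; N₂ departs as an exceptionally stable neutral molecule
PhCH₂–Br loses Br⁻: pKₐ(HBr) ≈ -9
PhCH₂–OH₂⁺ loses H₂O: pKₐ(H₃O⁺) ≈ -1.7
PhCH₂–OPh loses PhO⁻: pKₐ(C₆H₅OH (phenol)) ≈ 10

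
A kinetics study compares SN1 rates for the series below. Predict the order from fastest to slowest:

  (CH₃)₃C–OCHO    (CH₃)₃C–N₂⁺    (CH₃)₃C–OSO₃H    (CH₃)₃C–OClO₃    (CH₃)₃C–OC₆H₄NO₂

The skeletons are identical, so relative rate is governed entirely by leaving-group ability.
A good leaving group is a weak base: the lower the pKₐ of its conjugate acid, the more readily it departs.
(CH₃)₃C–N₂⁺ loses N₂: no meaningful conjugate acid; N₂ departs as an exceptionally stable neutral molecule
(CH₃)₃C–OClO₃ loses ClO₄⁻: pKₐ(HClO₄) ≈ -10
(CH₃)₃C–OSO₃H loses HSO₄⁻: pKₐ(H₂SO₄) ≈ -3
(CH₃)₃C–OCHO loses HCOO⁻: pKₐ(HCOOH) ≈ 3.8
(CH₃)₃C–OC₆H₄NO₂ loses p-O₂N–C₆H₄–O⁻: pKₐ(p-nitrophenol) ≈ 7.2

(CH₃)₃C–N₂⁺ > (CH₃)₃C–OClO₃ > (CH₃)₃C–OSO₃H > (CH₃)₃C–OCHO > (CH₃)₃C–OC₆H₄NO₂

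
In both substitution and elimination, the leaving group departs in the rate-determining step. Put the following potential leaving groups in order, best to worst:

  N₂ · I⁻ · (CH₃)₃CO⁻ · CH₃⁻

N₂: no meaningful conjugate acid; N₂ departs as an exceptionally stable neutral molecule
I⁻: pKₐ(HI) ≈ -10
(CH₃)₃CO⁻: pKₐ(t-BuOH) ≈ 18
CH₃⁻: pKₐ(CH₄) ≈ 48

N₂ > I⁻ > (CH₃)₃CO⁻ > CH₃⁻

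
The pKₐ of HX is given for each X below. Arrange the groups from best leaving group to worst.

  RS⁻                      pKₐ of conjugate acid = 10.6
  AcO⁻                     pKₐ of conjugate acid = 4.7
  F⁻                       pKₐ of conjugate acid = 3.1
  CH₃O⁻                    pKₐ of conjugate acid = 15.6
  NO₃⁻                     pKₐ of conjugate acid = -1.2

NO₃⁻ > F⁻ > AcO⁻ > RS⁻ > CH₃O⁻

Lower conjugate-acid pKₐ ⇒ weaker base ⇒ better leaving group.
Sorting by the given values: NO₃⁻ (-1.2), F⁻ (3.1), AcO⁻ (4.7), RS⁻ (10.6), CH₃O⁻ (15.6).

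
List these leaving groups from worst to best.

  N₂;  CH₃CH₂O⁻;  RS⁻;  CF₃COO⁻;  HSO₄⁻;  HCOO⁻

CH₃CH₂O⁻ < RS⁻ < HCOO⁻ < CF₃COO⁻ < HSO₄⁻ < N₂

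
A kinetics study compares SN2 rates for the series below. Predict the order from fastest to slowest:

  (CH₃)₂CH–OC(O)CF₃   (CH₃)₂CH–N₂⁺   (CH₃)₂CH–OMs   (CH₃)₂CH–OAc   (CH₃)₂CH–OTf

(CH₃)₂CH–N₂⁺ > (CH₃)₂CH–OTf > (CH₃)₂CH–OMs > (CH₃)₂CH–OC(O)CF₃ > (CH₃)₂CH–OAc

Identical carbon frameworks mean the comparison reduces to leaving-group quality.
Leaving-group ability tracks the stability of the departed species; conjugate-acid pKₐ is the usual yardstick (lower pKₐ → better LG).
(CH₃)₂CH–N₂⁺ loses N₂: no meaningful conjugate acid; N₂ departs as an exceptionally stable neutral molecule
(CH₃)₂CH–OTf loses OTf⁻: pKₐ(CF₃SO₃H (triflic acid)) ≈ -14
(CH₃)₂CH–OMs loses OMs⁻: pKₐ(CH₃SO₃H (MsOH)) ≈ -1.9
(CH₃)₂CH–OC(O)CF₃ loses CF₃COO⁻: pKₐ(CF₃COOH) ≈ 0.2
(CH₃)₂CH–OAc loses AcO⁻: pKₐ(CH₃COOH) ≈ 4.8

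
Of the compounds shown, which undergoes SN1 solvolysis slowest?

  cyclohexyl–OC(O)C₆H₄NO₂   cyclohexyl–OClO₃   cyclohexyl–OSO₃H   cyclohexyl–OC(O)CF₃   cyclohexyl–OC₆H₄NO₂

cyclohexyl–OC₆H₄NO₂

The skeletons are identical, so relative rate is governed entirely by leaving-group ability.
The more stable X⁻ (or X) is on its own — i.e. the weaker a base it is — the better a leaving group it makes.
cyclohexyl–OClO₃ loses ClO₄⁻: pKₐ(HClO₄) ≈ -10
cyclohexyl–OSO₃H loses HSO₄⁻: pKₐ(H₂SO₄) ≈ -3
cyclohexyl–OC(O)CF₃ loses CF₃COO⁻: pKₐ(CF₃COOH) ≈ 0.2
cyclohexyl–OC(O)C₆H₄NO₂ loses p-O₂N–C₆H₄–COO⁻: pKₐ(p-nitrobenzoic acid) ≈ 3.4
cyclohexyl–OC₆H₄NO₂ loses p-O₂N–C₆H₄–O⁻: pKₐ(p-nitrophenol) ≈ 7.2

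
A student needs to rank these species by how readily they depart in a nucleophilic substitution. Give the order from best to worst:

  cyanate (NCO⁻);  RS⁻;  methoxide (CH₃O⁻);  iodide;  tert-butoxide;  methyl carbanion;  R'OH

iodide > R'OH > cyanate (NCO⁻) > RS⁻ > methoxide (CH₃O⁻) > tert-butoxide > methyl carbanion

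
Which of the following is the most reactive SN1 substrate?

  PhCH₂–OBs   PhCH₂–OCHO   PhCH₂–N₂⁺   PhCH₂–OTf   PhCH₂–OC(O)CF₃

With the same alkyl group throughout, only the leaving group differentiates the rates.
Rank by basicity of the departing species: weakest base leaves most easily.
PhCH₂–N₂⁺ loses N₂: no meaningful conjugate acid; N₂ departs as an exceptionally stable neutral molecule
PhCH₂–OTf loses OTf⁻: pKₐ(CF₃SO₃H (triflic acid)) ≈ -14
PhCH₂–OBs loses OBs⁻: pKₐ(p-BrC₆H₄SO₃H) ≈ -2.8
PhCH₂–OC(O)CF₃ loses CF₃COO⁻: pKₐ(CF₃COOH) ≈ 0.2
PhCH₂–OCHO loses HCOO⁻: pKₐ(HCOOH) ≈ 3.8

PhCH₂–N₂⁺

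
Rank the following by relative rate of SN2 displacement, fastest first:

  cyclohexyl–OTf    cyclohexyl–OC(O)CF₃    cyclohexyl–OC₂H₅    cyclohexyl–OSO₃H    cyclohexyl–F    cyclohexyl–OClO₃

cyclohexyl–OTf > cyclohexyl–OClO₃ > cyclohexyl–OSO₃H > cyclohexyl–OC(O)CF₃ > cyclohexyl–F > cyclohexyl–OC₂H₅

The skeletons are identical, so relative rate is governed entirely by leaving-group ability.
A good leaving group is a weak base: the lower the pKₐ of its conjugate acid, the more readily it departs.
cyclohexyl–OTf loses OTf⁻: pKₐ(CF₃SO₃H (triflic acid)) ≈ -14
cyclohexyl–OClO₃ loses ClO₄⁻: pKₐ(HClO₄) ≈ -10
cyclohexyl–OSO₃H loses HSO₄⁻: pKₐ(H₂SO₄) ≈ -3
cyclohexyl–OC(O)CF₃ loses CF₃COO⁻: pKₐ(CF₃COOH) ≈ 0.2
cyclohexyl–F loses F⁻: pKₐ(HF) ≈ 3.2
cyclohexyl–OC₂H₅ loses CH₃CH₂O⁻: pKₐ(CH₃CH₂OH) ≈ 16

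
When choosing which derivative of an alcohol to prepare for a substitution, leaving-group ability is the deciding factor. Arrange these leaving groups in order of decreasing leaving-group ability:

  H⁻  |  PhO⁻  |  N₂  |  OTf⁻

Rank by basicity of the departing species: weakest base leaves most easily.
N₂: no meaningful conjugate acid; N₂ departs as an exceptionally stable neutral molecule
OTf⁻: pKₐ(CF₃SO₃H (triflic acid)) ≈ -14 — charge spread over three oxygens and a CF₃ group; the premier leaving group in synthesis
PhO⁻: pKₐ(C₆H₅OH (phenol)) ≈ 10
H⁻: pKₐ(H₂) ≈ 36 — extremely strong base; leaves only in special hydride-transfer contexts

N₂ > OTf⁻ > PhO⁻ > H⁻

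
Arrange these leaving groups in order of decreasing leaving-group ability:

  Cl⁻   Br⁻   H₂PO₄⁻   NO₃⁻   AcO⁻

Leaving-group ability tracks the stability of the departed species; conjugate-acid pKₐ is the usual yardstick (lower pKₐ → better LG).
Br⁻: pKₐ(HBr) ≈ -9
Cl⁻: pKₐ(HCl) ≈ -7
NO₃⁻: pKₐ(HNO₃) ≈ -1.3
H₂PO₄⁻: pKₐ(H₃PO₄) ≈ 2.1
AcO⁻: pKₐ(CH₃COOH) ≈ 4.8

Br⁻ > Cl⁻ > NO₃⁻ > H₂PO₄⁻ > AcO⁻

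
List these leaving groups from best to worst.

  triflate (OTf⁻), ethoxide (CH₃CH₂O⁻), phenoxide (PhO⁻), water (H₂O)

triflate (OTf⁻) > water (H₂O) > phenoxide (PhO⁻) > ethoxide (CH₃CH₂O⁻)

triflate (OTf⁻): pKₐ(CF₃SO₃H (triflic acid)) ≈ -14
water (H₂O): pKₐ(H₃O⁺) ≈ -1.7
phenoxide (PhO⁻): pKₐ(C₆H₅OH (phenol)) ≈ 10
ethoxide (CH₃CH₂O⁻): pKₐ(CH₃CH₂OH) ≈ 16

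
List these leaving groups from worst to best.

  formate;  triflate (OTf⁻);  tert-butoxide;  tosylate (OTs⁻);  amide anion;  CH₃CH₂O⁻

amide anion < tert-butoxide < CH₃CH₂O⁻ < formate < tosylate (OTs⁻) < triflate (OTf⁻)

A good leaving group is a weak base: the lower the pKₐ of its conjugate acid, the more readily it departs.
triflate (OTf⁻): pKₐ(CF₃SO₃H (triflic acid)) ≈ -14 — charge spread over three oxygens and a CF₃ group; the premier leaving group in synthesis
tosylate (OTs⁻): pKₐ(p-CH₃C₆H₄SO₃H (TsOH)) ≈ -2.8 — resonance-delocalised arenesulfonate
formate: pKₐ(HCOOH) ≈ 3.8
CH₃CH₂O⁻: pKₐ(CH₃CH₂OH) ≈ 16 — strong base; alkoxides do not leave unassisted
tert-butoxide: pKₐ(t-BuOH) ≈ 18 — bulky, strongly basic alkoxide
amide anion: pKₐ(NH₃) ≈ 38
Listed from poorest to best leaving group as asked.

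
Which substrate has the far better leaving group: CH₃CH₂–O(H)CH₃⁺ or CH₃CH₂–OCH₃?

From CH₃CH₂–OCH₃ the departing group would be CH₃O⁻ (pKₐ(CH₃OH) ≈ 15.5). Strong base; alkoxides do not leave unassisted.
From CH₃CH₂–O(H)CH₃⁺ the leaving group is R'OH (pKₐ(R'OH₂⁺) ≈ -2.4). Neutral; leaves from a protonated ether (an oxonium ion, R–O(H)R'⁺).
(In practice CH₃CH₂–O(H)CH₃⁺ is made from CH₃CH₂–OCH₃ by protonation with concentrated HI, allowing neutral methanol, rather than methoxide, to depart.)

CH₃CH₂–O(H)CH₃⁺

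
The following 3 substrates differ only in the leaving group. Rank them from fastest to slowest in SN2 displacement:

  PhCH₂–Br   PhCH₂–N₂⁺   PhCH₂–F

PhCH₂–N₂⁺ > PhCH₂–Br > PhCH₂–F

Identical carbon frameworks mean the comparison reduces to leaving-group quality.
A good leaving group is a weak base: the lower the pKₐ of its conjugate acid, the more readily it departs.
PhCH₂–N₂⁺ loses N₂: no meaningful conjugate acid; N₂ departs as an exceptionally stable neutral molecule
PhCH₂–Br loses Br⁻: pKₐ(HBr) ≈ -9
PhCH₂–F loses F⁻: pKₐ(HF) ≈ 3.2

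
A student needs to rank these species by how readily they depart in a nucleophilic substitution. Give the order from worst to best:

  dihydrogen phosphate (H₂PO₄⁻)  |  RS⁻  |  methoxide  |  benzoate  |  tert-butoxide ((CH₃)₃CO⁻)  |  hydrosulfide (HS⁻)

dihydrogen phosphate (H₂PO₄⁻): pKₐ(H₃PO₄) ≈ 2.1 — moderate base; biological leaving group after further activation
benzoate: pKₐ(C₆H₅COOH) ≈ 4.2 — aryl carboxylate
hydrosulfide (HS⁻): pKₐ(H₂S) ≈ 7 — larger and more polarisable than the oxygen analogue
RS⁻: pKₐ(RSH (a thiol)) ≈ 10.5 — moderately basic; rarely leaves without activation
methoxide: pKₐ(CH₃OH) ≈ 15.5 — strong base; alkoxides do not leave unassisted
tert-butoxide ((CH₃)₃CO⁻): pKₐ(t-BuOH) ≈ 18 — bulky, strongly basic alkoxide
The question asks for worst first, so the sequence is read in increasing leaving-group ability.

tert-butoxide ((CH₃)₃CO⁻) < methoxide < RS⁻ < hydrosulfide (HS⁻) < benzoate < dihydrogen phosphate (H₂PO₄⁻)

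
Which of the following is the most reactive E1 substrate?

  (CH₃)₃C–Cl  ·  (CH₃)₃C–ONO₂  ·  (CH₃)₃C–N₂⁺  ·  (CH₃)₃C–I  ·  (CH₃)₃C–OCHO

(CH₃)₃C–N₂⁺

Same R in every case — rank the leaving groups.
Rank by basicity of the departing species: weakest base leaves most easily.
(CH₃)₃C–N₂⁺ loses N₂: no meaningful conjugate acid; N₂ departs as an exceptionally stable neutral molecule
(CH₃)₃C–I loses I⁻: pKₐ(HI) ≈ -10
(CH₃)₃C–Cl loses Cl⁻: pKₐ(HCl) ≈ -7
(CH₃)₃C–ONO₂ loses NO₃⁻: pKₐ(HNO₃) ≈ -1.3
(CH₃)₃C–OCHO loses HCOO⁻: pKₐ(HCOOH) ≈ 3.8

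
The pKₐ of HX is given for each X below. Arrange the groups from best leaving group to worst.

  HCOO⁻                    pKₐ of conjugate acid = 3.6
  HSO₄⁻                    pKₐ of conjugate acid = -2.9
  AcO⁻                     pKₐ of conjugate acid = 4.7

HSO₄⁻ > HCOO⁻ > AcO⁻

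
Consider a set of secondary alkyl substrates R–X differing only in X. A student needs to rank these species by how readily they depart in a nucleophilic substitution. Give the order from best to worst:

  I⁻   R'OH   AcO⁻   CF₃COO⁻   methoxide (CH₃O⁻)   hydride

I⁻: pKₐ(HI) ≈ -10
R'OH: pKₐ(R'OH₂⁺) ≈ -2.4
CF₃COO⁻: pKₐ(CF₃COOH) ≈ 0.2
AcO⁻: pKₐ(CH₃COOH) ≈ 4.8
methoxide (CH₃O⁻): pKₐ(CH₃OH) ≈ 15.5
hydride: pKₐ(H₂) ≈ 36

I⁻ > R'OH > CF₃COO⁻ > AcO⁻ > methoxide (CH₃O⁻) > hydride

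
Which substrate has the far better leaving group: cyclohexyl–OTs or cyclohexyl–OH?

From cyclohexyl–OH the departing group would be OH⁻ (pKₐ(H₂O) ≈ 15.7). Strong base; essentially never leaves without prior activation.
From cyclohexyl–OTs the leaving group is OTs⁻ (pKₐ(p-CH₃C₆H₄SO₃H (TsOH)) ≈ -2.8). Resonance-delocalised arenesulfonate.
(In practice cyclohexyl–OTs is made from cyclohexyl–OH by treatment with TsCl / pyridine, converting the hydroxyl into a tosylate.)

cyclohexyl–OTs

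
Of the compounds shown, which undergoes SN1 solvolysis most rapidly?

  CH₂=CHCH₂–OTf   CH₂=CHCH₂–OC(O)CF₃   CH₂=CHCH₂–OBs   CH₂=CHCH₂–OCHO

Same R in every case — rank the leaving groups.
Leaving-group ability tracks the stability of the departed species; conjugate-acid pKₐ is the usual yardstick (lower pKₐ → better LG).
CH₂=CHCH₂–OTf loses OTf⁻: pKₐ(CF₃SO₃H (triflic acid)) ≈ -14
CH₂=CHCH₂–OBs loses OBs⁻: pKₐ(p-BrC₆H₄SO₃H) ≈ -2.8
CH₂=CHCH₂–OC(O)CF₃ loses CF₃COO⁻: pKₐ(CF₃COOH) ≈ 0.2
CH₂=CHCH₂–OCHO loses HCOO⁻: pKₐ(HCOOH) ≈ 3.8

CH₂=CHCH₂–OTf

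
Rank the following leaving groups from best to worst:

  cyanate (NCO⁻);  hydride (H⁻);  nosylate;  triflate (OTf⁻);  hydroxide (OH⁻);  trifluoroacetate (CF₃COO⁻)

The more stable X⁻ (or X) is on its own — i.e. the weaker a base it is — the better a leaving group it makes.
triflate (OTf⁻): pKₐ(CF₃SO₃H (triflic acid)) ≈ -14
nosylate: pKₐ(p-O₂NC₆H₄SO₃H) ≈ -3.5
trifluoroacetate (CF₃COO⁻): pKₐ(CF₃COOH) ≈ 0.2
cyanate (NCO⁻): pKₐ(HOCN) ≈ 3.5
hydroxide (OH⁻): pKₐ(H₂O) ≈ 15.7
hydride (H⁻): pKₐ(H₂) ≈ 36

triflate (OTf⁻) > nosylate > trifluoroacetate (CF₃COO⁻) > cyanate (NCO⁻) > hydroxide (OH⁻) > hydride (H⁻)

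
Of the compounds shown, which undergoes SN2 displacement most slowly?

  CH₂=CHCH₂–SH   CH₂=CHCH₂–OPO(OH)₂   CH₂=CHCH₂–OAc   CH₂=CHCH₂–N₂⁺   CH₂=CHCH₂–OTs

CH₂=CHCH₂–SH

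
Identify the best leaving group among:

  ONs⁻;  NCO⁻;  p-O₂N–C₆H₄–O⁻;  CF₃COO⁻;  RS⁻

ONs⁻: pKₐ(p-O₂NC₆H₄SO₃H) ≈ -3.5
CF₃COO⁻: pKₐ(CF₃COOH) ≈ 0.2
NCO⁻: pKₐ(HOCN) ≈ 3.5
p-O₂N–C₆H₄–O⁻: pKₐ(p-nitrophenol) ≈ 7.2
RS⁻: pKₐ(RSH (a thiol)) ≈ 10.5

ONs⁻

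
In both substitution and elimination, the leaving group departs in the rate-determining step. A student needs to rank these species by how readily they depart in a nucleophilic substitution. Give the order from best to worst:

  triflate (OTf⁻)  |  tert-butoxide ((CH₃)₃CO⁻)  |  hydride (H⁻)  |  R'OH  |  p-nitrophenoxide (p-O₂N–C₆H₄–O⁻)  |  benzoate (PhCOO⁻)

triflate (OTf⁻) > R'OH > benzoate (PhCOO⁻) > p-nitrophenoxide (p-O₂N–C₆H₄–O⁻) > tert-butoxide ((CH₃)₃CO⁻) > hydride (H⁻)

A good leaving group is a weak base: the lower the pKₐ of its conjugate acid, the more readily it departs.
triflate (OTf⁻): pKₐ(CF₃SO₃H (triflic acid)) ≈ -14 — charge spread over three oxygens and a CF₃ group; the premier leaving group in synthesis
R'OH: pKₐ(R'OH₂⁺) ≈ -2.4
benzoate (PhCOO⁻): pKₐ(C₆H₅COOH) ≈ 4.2 — aryl carboxylate
p-nitrophenoxide (p-O₂N–C₆H₄–O⁻): pKₐ(p-nitrophenol) ≈ 7.2 — nitro group delocalises the charge; the classic chromogenic LG
tert-butoxide ((CH₃)₃CO⁻): pKₐ(t-BuOH) ≈ 18
hydride (H⁻): pKₐ(H₂) ≈ 36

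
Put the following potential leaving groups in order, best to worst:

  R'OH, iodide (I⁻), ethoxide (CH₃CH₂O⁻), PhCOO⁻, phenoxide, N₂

Rank by basicity of the departing species: weakest base leaves most easily.
N₂: no meaningful conjugate acid; N₂ departs as an exceptionally stable neutral molecule
iodide (I⁻): pKₐ(HI) ≈ -10
R'OH: pKₐ(R'OH₂⁺) ≈ -2.4
PhCOO⁻: pKₐ(C₆H₅COOH) ≈ 4.2 — aryl carboxylate
phenoxide: pKₐ(C₆H₅OH (phenol)) ≈ 10 — resonance into the ring helps, but still a poor LG
ethoxide (CH₃CH₂O⁻): pKₐ(CH₃CH₂OH) ≈ 16 — strong base; alkoxides do not leave unassisted

N₂ > iodide (I⁻) > R'OH > PhCOO⁻ > phenoxide > ethoxide (CH₃CH₂O⁻)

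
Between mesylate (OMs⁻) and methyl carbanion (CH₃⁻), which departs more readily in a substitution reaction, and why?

mesylate (OMs⁻) is the better leaving group.
pKₐ(CH₃SO₃H (MsOH)) ≈ -1.9 versus pKₐ(CH₄) ≈ 48: mesylate (OMs⁻) is the much weaker base.
Resonance-delocalised alkanesulfonate.

mesylate (OMs⁻)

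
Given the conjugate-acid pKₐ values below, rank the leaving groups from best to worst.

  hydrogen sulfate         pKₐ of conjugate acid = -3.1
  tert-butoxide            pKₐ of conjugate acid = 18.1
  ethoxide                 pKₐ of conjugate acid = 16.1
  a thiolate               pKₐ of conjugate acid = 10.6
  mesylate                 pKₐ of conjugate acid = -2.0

Lower conjugate-acid pKₐ ⇒ weaker base ⇒ better leaving group.
Sorting by the given values: hydrogen sulfate (-3.1), mesylate (-2.0), a thiolate (10.6), ethoxide (16.1), tert-butoxide (18.1).

hydrogen sulfate > mesylate > a thiolate > ethoxide > tert-butoxide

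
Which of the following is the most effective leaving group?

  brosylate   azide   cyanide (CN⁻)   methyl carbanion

brosylate: pKₐ(p-BrC₆H₄SO₃H) ≈ -2.8
azide: pKₐ(HN₃) ≈ 4.7
cyanide (CN⁻): pKₐ(HCN) ≈ 9.2
methyl carbanion: pKₐ(CH₄) ≈ 48

brosylate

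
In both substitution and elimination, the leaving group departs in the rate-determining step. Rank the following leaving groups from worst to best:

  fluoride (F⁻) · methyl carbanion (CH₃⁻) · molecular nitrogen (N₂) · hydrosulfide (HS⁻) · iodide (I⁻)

methyl carbanion (CH₃⁻) < hydrosulfide (HS⁻) < fluoride (F⁻) < iodide (I⁻) < molecular nitrogen (N₂)

The more stable X⁻ (or X) is on its own — i.e. the weaker a base it is — the better a leaving group it makes.
molecular nitrogen (N₂): no meaningful conjugate acid; N₂ departs as an exceptionally stable neutral molecule
iodide (I⁻): pKₐ(HI) ≈ -10 — large, highly polarisable; very weak base
fluoride (F⁻): pKₐ(HF) ≈ 3.2 — small and strongly basic; the poor halide leaving group
hydrosulfide (HS⁻): pKₐ(H₂S) ≈ 7
methyl carbanion (CH₃⁻): pKₐ(CH₄) ≈ 48
Reversing gives the worst-to-best order requested.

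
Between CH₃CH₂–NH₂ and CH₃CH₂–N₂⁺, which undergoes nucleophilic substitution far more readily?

CH₃CH₂–N₂⁺

From CH₃CH₂–NH₂ the departing group would be NH₂⁻ (pKₐ(NH₃) ≈ 38). Extremely strong base; never a leaving group.
From CH₃CH₂–N₂⁺ the leaving group is N₂ (no meaningful conjugate acid; N₂ departs as an exceptionally stable neutral molecule).
(In practice CH₃CH₂–N₂⁺ is made from CH₃CH₂–NH₂ by diazotisation (NaNO₂ / HCl, 0 °C), generating a diazonium salt that expels N₂.)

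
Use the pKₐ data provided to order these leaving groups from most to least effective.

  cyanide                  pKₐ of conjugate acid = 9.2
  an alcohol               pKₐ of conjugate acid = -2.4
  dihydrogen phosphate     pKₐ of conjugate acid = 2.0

an alcohol > dihydrogen phosphate > cyanide

Lower conjugate-acid pKₐ ⇒ weaker base ⇒ better leaving group.
Sorting by the given values: an alcohol (-2.4), dihydrogen phosphate (2.0), cyanide (9.2).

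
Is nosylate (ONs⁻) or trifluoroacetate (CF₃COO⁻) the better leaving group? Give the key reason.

nosylate (ONs⁻) is the better leaving group.
pKₐ(p-O₂NC₆H₄SO₃H) ≈ -3.5 versus pKₐ(CF₃COOH) ≈ 0.2: nosylate (ONs⁻) is the much weaker base.
P-nitro group further stabilises the sulfonate.

nosylate (ONs⁻)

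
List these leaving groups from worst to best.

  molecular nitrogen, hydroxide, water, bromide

A good leaving group is a weak base: the lower the pKₐ of its conjugate acid, the more readily it departs.
molecular nitrogen: no meaningful conjugate acid; N₂ departs as an exceptionally stable neutral molecule
bromide: pKₐ(HBr) ≈ -9 — weak base; good leaving group
water: pKₐ(H₃O⁺) ≈ -1.7
hydroxide: pKₐ(H₂O) ≈ 15.7 — strong base; essentially never leaves without prior activation
Reversing gives the worst-to-best order requested.

hydroxide < water < bromide < molecular nitrogen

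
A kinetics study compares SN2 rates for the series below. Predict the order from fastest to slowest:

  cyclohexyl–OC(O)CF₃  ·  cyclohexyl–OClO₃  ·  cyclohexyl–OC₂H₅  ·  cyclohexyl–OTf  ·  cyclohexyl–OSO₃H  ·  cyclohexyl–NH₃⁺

With the same alkyl group throughout, only the leaving group differentiates the rates.
A good leaving group is a weak base: the lower the pKₐ of its conjugate acid, the more readily it departs.
cyclohexyl–OTf loses OTf⁻: pKₐ(CF₃SO₃H (triflic acid)) ≈ -14
cyclohexyl–OClO₃ loses ClO₄⁻: pKₐ(HClO₄) ≈ -10
cyclohexyl–OSO₃H loses HSO₄⁻: pKₐ(H₂SO₄) ≈ -3
cyclohexyl–OC(O)CF₃ loses CF₃COO⁻: pKₐ(CF₃COOH) ≈ 0.2
cyclohexyl–NH₃⁺ loses NH₃: pKₐ(NH₄⁺) ≈ 9.2
cyclohexyl–OC₂H₅ loses CH₃CH₂O⁻: pKₐ(CH₃CH₂OH) ≈ 16

cyclohexyl–OTf > cyclohexyl–OClO₃ > cyclohexyl–OSO₃H > cyclohexyl–OC(O)CF₃ > cyclohexyl–NH₃⁺ > cyclohexyl–OC₂H₅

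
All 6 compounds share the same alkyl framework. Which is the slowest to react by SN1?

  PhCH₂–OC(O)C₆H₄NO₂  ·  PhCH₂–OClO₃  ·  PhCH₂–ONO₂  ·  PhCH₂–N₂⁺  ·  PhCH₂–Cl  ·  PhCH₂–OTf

Same R in every case — rank the leaving groups.
Leaving-group ability tracks the stability of the departed species; conjugate-acid pKₐ is the usual yardstick (lower pKₐ → better LG).
PhCH₂–N₂⁺ loses N₂: no meaningful conjugate acid; N₂ departs as an exceptionally stable neutral molecule
PhCH₂–OTf loses OTf⁻: pKₐ(CF₃SO₃H (triflic acid)) ≈ -14
PhCH₂–OClO₃ loses ClO₄⁻: pKₐ(HClO₄) ≈ -10
PhCH₂–Cl loses Cl⁻: pKₐ(HCl) ≈ -7
PhCH₂–ONO₂ loses NO₃⁻: pKₐ(HNO₃) ≈ -1.3
PhCH₂–OC(O)C₆H₄NO₂ loses p-O₂N–C₆H₄–COO⁻: pKₐ(p-nitrobenzoic acid) ≈ 3.4

PhCH₂–OC(O)C₆H₄NO₂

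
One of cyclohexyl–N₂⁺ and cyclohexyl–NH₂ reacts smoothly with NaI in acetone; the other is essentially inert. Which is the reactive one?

cyclohexyl–N₂⁺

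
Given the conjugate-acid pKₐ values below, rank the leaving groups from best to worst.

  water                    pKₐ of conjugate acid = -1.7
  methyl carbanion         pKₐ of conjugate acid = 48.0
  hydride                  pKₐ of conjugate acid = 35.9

Lower conjugate-acid pKₐ ⇒ weaker base ⇒ better leaving group.
Sorting by the given values: water (-1.7), hydride (35.9), methyl carbanion (48.0).

water > hydride > methyl carbanion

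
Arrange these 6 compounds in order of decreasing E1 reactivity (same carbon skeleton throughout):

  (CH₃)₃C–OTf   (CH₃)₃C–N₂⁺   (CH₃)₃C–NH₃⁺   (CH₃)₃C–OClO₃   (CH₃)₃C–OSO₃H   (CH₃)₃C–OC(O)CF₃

With the same alkyl group throughout, only the leaving group differentiates the rates.
Leaving-group ability tracks the stability of the departed species; conjugate-acid pKₐ is the usual yardstick (lower pKₐ → better LG).
(CH₃)₃C–N₂⁺ loses N₂: no meaningful conjugate acid; N₂ departs as an exceptionally stable neutral molecule
(CH₃)₃C–OTf loses OTf⁻: pKₐ(CF₃SO₃H (triflic acid)) ≈ -14
(CH₃)₃C–OClO₃ loses ClO₄⁻: pKₐ(HClO₄) ≈ -10
(CH₃)₃C–OSO₃H loses HSO₄⁻: pKₐ(H₂SO₄) ≈ -3
(CH₃)₃C–OC(O)CF₃ loses CF₃COO⁻: pKₐ(CF₃COOH) ≈ 0.2
(CH₃)₃C–NH₃⁺ loses NH₃: pKₐ(NH₄⁺) ≈ 9.2

(CH₃)₃C–N₂⁺ > (CH₃)₃C–OTf > (CH₃)₃C–OClO₃ > (CH₃)₃C–OSO₃H > (CH₃)₃C–OC(O)CF₃ > (CH₃)₃C–NH₃⁺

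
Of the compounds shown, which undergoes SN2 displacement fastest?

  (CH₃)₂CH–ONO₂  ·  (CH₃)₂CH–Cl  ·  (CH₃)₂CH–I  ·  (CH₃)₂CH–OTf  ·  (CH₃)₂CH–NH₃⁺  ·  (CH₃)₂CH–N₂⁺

(CH₃)₂CH–N₂⁺

Same R in every case — rank the leaving groups.
Leaving-group ability tracks the stability of the departed species; conjugate-acid pKₐ is the usual yardstick (lower pKₐ → better LG).
(CH₃)₂CH–N₂⁺ loses N₂: no meaningful conjugate acid; N₂ departs as an exceptionally stable neutral molecule
(CH₃)₂CH–OTf loses OTf⁻: pKₐ(CF₃SO₃H (triflic acid)) ≈ -14
(CH₃)₂CH–I loses I⁻: pKₐ(HI) ≈ -10
(CH₃)₂CH–Cl loses Cl⁻: pKₐ(HCl) ≈ -7
(CH₃)₂CH–ONO₂ loses NO₃⁻: pKₐ(HNO₃) ≈ -1.3
(CH₃)₂CH–NH₃⁺ loses NH₃: pKₐ(NH₄⁺) ≈ 9.2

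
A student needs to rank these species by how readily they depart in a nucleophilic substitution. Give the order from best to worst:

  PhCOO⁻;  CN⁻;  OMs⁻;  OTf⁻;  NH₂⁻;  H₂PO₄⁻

OTf⁻ > OMs⁻ > H₂PO₄⁻ > PhCOO⁻ > CN⁻ > NH₂⁻

OTf⁻: pKₐ(CF₃SO₃H (triflic acid)) ≈ -14
OMs⁻: pKₐ(CH₃SO₃H (MsOH)) ≈ -1.9
H₂PO₄⁻: pKₐ(H₃PO₄) ≈ 2.1
PhCOO⁻: pKₐ(C₆H₅COOH) ≈ 4.2
CN⁻: pKₐ(HCN) ≈ 9.2
NH₂⁻: pKₐ(NH₃) ≈ 38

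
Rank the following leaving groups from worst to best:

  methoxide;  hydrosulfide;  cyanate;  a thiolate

cyanate: pKₐ(HOCN) ≈ 3.5
hydrosulfide: pKₐ(H₂S) ≈ 7
a thiolate: pKₐ(RSH (a thiol)) ≈ 10.5
methoxide: pKₐ(CH₃OH) ≈ 15.5
Listed from poorest to best leaving group as asked.

methoxide < a thiolate < hydrosulfide < cyanate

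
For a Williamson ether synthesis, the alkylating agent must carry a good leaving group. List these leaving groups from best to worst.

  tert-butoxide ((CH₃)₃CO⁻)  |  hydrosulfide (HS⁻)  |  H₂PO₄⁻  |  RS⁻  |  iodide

iodide > H₂PO₄⁻ > hydrosulfide (HS⁻) > RS⁻ > tert-butoxide ((CH₃)₃CO⁻)

The more stable X⁻ (or X) is on its own — i.e. the weaker a base it is — the better a leaving group it makes.
iodide: pKₐ(HI) ≈ -10 — large, highly polarisable; very weak base
H₂PO₄⁻: pKₐ(H₃PO₄) ≈ 2.1
hydrosulfide (HS⁻): pKₐ(H₂S) ≈ 7 — larger and more polarisable than the oxygen analogue
RS⁻: pKₐ(RSH (a thiol)) ≈ 10.5
tert-butoxide ((CH₃)₃CO⁻): pKₐ(t-BuOH) ≈ 18 — bulky, strongly basic alkoxide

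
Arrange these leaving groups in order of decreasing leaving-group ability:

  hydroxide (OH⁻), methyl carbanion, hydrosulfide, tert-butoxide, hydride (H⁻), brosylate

Rank by basicity of the departing species: weakest base leaves most easily.
brosylate: pKₐ(p-BrC₆H₄SO₃H) ≈ -2.8
hydrosulfide: pKₐ(H₂S) ≈ 7
hydroxide (OH⁻): pKₐ(H₂O) ≈ 15.7
tert-butoxide: pKₐ(t-BuOH) ≈ 18 — bulky, strongly basic alkoxide
hydride (H⁻): pKₐ(H₂) ≈ 36
methyl carbanion: pKₐ(CH₄) ≈ 48

brosylate > hydrosulfide > hydroxide (OH⁻) > tert-butoxide > hydride (H⁻) > methyl carbanion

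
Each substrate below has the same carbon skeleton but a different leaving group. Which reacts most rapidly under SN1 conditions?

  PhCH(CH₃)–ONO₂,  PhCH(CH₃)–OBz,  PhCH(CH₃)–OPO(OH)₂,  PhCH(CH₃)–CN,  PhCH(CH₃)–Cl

PhCH(CH₃)–Cl

Identical carbon frameworks mean the comparison reduces to leaving-group quality.
Leaving-group ability tracks the stability of the departed species; conjugate-acid pKₐ is the usual yardstick (lower pKₐ → better LG).
PhCH(CH₃)–Cl loses Cl⁻: pKₐ(HCl) ≈ -7
PhCH(CH₃)–ONO₂ loses NO₃⁻: pKₐ(HNO₃) ≈ -1.3
PhCH(CH₃)–OPO(OH)₂ loses H₂PO₄⁻: pKₐ(H₃PO₄) ≈ 2.1
PhCH(CH₃)–OBz loses PhCOO⁻: pKₐ(C₆H₅COOH) ≈ 4.2
PhCH(CH₃)–CN loses CN⁻: pKₐ(HCN) ≈ 9.2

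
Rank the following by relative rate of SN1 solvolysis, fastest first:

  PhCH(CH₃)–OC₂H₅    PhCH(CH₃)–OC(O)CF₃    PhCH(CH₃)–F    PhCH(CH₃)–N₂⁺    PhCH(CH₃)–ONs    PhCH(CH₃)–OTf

Identical carbon frameworks mean the comparison reduces to leaving-group quality.
The more stable X⁻ (or X) is on its own — i.e. the weaker a base it is — the better a leaving group it makes.
PhCH(CH₃)–N₂⁺ loses N₂: no meaningful conjugate acid; N₂ departs as an exceptionally stable neutral molecule
PhCH(CH₃)–OTf loses OTf⁻: pKₐ(CF₃SO₃H (triflic acid)) ≈ -14
PhCH(CH₃)–ONs loses ONs⁻: pKₐ(p-O₂NC₆H₄SO₃H) ≈ -3.5
PhCH(CH₃)–OC(O)CF₃ loses CF₃COO⁻: pKₐ(CF₃COOH) ≈ 0.2
PhCH(CH₃)–F loses F⁻: pKₐ(HF) ≈ 3.2
PhCH(CH₃)–OC₂H₅ loses CH₃CH₂O⁻: pKₐ(CH₃CH₂OH) ≈ 16

PhCH(CH₃)–N₂⁺ > PhCH(CH₃)–OTf > PhCH(CH₃)–ONs > PhCH(CH₃)–OC(O)CF₃ > PhCH(CH₃)–F > PhCH(CH₃)–OC₂H₅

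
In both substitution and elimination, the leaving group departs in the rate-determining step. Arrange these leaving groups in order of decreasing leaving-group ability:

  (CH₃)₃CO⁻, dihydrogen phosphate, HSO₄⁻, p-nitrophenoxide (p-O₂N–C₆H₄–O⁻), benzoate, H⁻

Rank by basicity of the departing species: weakest base leaves most easily.
HSO₄⁻: pKₐ(H₂SO₄) ≈ -3
dihydrogen phosphate: pKₐ(H₃PO₄) ≈ 2.1 — moderate base; biological leaving group after further activation
benzoate: pKₐ(C₆H₅COOH) ≈ 4.2 — aryl carboxylate
p-nitrophenoxide (p-O₂N–C₆H₄–O⁻): pKₐ(p-nitrophenol) ≈ 7.2 — nitro group delocalises the charge; the classic chromogenic LG
(CH₃)₃CO⁻: pKₐ(t-BuOH) ≈ 18
H⁻: pKₐ(H₂) ≈ 36 — extremely strong base; leaves only in special hydride-transfer contexts

HSO₄⁻ > dihydrogen phosphate > benzoate > p-nitrophenoxide (p-O₂N–C₆H₄–O⁻) > (CH₃)₃CO⁻ > H⁻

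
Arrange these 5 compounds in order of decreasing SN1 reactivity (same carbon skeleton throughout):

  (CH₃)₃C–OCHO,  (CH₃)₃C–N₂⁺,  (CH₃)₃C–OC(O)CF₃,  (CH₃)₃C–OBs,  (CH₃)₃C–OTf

(CH₃)₃C–N₂⁺ > (CH₃)₃C–OTf > (CH₃)₃C–OBs > (CH₃)₃C–OC(O)CF₃ > (CH₃)₃C–OCHO

The skeletons are identical, so relative rate is governed entirely by leaving-group ability.
A good leaving group is a weak base: the lower the pKₐ of its conjugate acid, the more readily it departs.
(CH₃)₃C–N₂⁺ loses N₂: no meaningful conjugate acid; N₂ departs as an exceptionally stable neutral molecule
(CH₃)₃C–OTf loses OTf⁻: pKₐ(CF₃SO₃H (triflic acid)) ≈ -14
(CH₃)₃C–OBs loses OBs⁻: pKₐ(p-BrC₆H₄SO₃H) ≈ -2.8
(CH₃)₃C–OC(O)CF₃ loses CF₃COO⁻: pKₐ(CF₃COOH) ≈ 0.2
(CH₃)₃C–OCHO loses HCOO⁻: pKₐ(HCOOH) ≈ 3.8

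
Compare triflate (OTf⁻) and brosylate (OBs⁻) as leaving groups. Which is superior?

triflate (OTf⁻) is the better leaving group.
pKₐ(CF₃SO₃H (triflic acid)) ≈ -14 versus pKₐ(p-BrC₆H₄SO₃H) ≈ -2.8: triflate (OTf⁻) is the much weaker base.
Charge spread over three oxygens and a CF₃ group; the premier leaving group in synthesis.

triflate (OTf⁻)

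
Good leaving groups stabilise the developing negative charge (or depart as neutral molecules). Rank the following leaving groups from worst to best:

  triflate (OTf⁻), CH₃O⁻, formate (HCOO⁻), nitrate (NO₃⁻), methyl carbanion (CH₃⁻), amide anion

methyl carbanion (CH₃⁻) < amide anion < CH₃O⁻ < formate (HCOO⁻) < nitrate (NO₃⁻) < triflate (OTf⁻)

triflate (OTf⁻): pKₐ(CF₃SO₃H (triflic acid)) ≈ -14
nitrate (NO₃⁻): pKₐ(HNO₃) ≈ -1.3
formate (HCOO⁻): pKₐ(HCOOH) ≈ 3.8 — resonance-stabilised carboxylate
CH₃O⁻: pKₐ(CH₃OH) ≈ 15.5 — strong base; alkoxides do not leave unassisted
amide anion: pKₐ(NH₃) ≈ 38 — extremely strong base; never a leaving group
methyl carbanion (CH₃⁻): pKₐ(CH₄) ≈ 48 — unstabilised carbanion; the worst conceivable leaving group
The question asks for worst first, so the sequence is read in increasing leaving-group ability.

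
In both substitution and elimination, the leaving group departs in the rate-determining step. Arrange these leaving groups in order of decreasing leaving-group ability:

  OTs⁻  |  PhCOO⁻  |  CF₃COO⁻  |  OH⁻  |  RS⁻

The more stable X⁻ (or X) is on its own — i.e. the weaker a base it is — the better a leaving group it makes.
OTs⁻: pKₐ(p-CH₃C₆H₄SO₃H (TsOH)) ≈ -2.8 — resonance-delocalised arenesulfonate
CF₃COO⁻: pKₐ(CF₃COOH) ≈ 0.2 — strongly electron-withdrawing CF₃ stabilises the carboxylate
PhCOO⁻: pKₐ(C₆H₅COOH) ≈ 4.2
RS⁻: pKₐ(RSH (a thiol)) ≈ 10.5 — moderately basic; rarely leaves without activation
OH⁻: pKₐ(H₂O) ≈ 15.7 — strong base; essentially never leaves without prior activation

OTs⁻ > CF₃COO⁻ > PhCOO⁻ > RS⁻ > OH⁻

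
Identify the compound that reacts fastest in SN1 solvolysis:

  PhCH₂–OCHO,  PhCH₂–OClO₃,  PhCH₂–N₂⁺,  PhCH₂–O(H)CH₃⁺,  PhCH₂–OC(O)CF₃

PhCH₂–N₂⁺

The skeletons are identical, so relative rate is governed entirely by leaving-group ability.
The more stable X⁻ (or X) is on its own — i.e. the weaker a base it is — the better a leaving group it makes.
PhCH₂–N₂⁺ loses N₂: no meaningful conjugate acid; N₂ departs as an exceptionally stable neutral molecule
PhCH₂–OClO₃ loses ClO₄⁻: pKₐ(HClO₄) ≈ -10
PhCH₂–O(H)CH₃⁺ loses R'OH: pKₐ(R'OH₂⁺) ≈ -2.4
PhCH₂–OC(O)CF₃ loses CF₃COO⁻: pKₐ(CF₃COOH) ≈ 0.2
PhCH₂–OCHO loses HCOO⁻: pKₐ(HCOOH) ≈ 3.8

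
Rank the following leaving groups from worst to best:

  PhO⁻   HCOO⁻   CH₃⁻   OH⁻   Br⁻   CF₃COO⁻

CH₃⁻ < OH⁻ < PhO⁻ < HCOO⁻ < CF₃COO⁻ < Br⁻

Br⁻: pKₐ(HBr) ≈ -9
CF₃COO⁻: pKₐ(CF₃COOH) ≈ 0.2 — strongly electron-withdrawing CF₃ stabilises the carboxylate
HCOO⁻: pKₐ(HCOOH) ≈ 3.8 — resonance-stabilised carboxylate
PhO⁻: pKₐ(C₆H₅OH (phenol)) ≈ 10 — resonance into the ring helps, but still a poor LG
OH⁻: pKₐ(H₂O) ≈ 15.7 — strong base; essentially never leaves without prior activation
CH₃⁻: pKₐ(CH₄) ≈ 48
Reversing gives the worst-to-best order requested.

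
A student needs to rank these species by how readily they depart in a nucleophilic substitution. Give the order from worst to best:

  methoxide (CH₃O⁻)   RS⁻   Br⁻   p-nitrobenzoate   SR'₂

methoxide (CH₃O⁻) < RS⁻ < p-nitrobenzoate < SR'₂ < Br⁻

Br⁻: pKₐ(HBr) ≈ -9
SR'₂: pKₐ(R'₂SH⁺) ≈ -7
p-nitrobenzoate: pKₐ(p-nitrobenzoic acid) ≈ 3.4
RS⁻: pKₐ(RSH (a thiol)) ≈ 10.5
methoxide (CH₃O⁻): pKₐ(CH₃OH) ≈ 15.5
Listed from poorest to best leaving group as asked.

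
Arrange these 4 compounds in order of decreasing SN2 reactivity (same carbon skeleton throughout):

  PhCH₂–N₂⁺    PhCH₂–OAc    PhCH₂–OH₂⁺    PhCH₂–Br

PhCH₂–N₂⁺ > PhCH₂–Br > PhCH₂–OH₂⁺ > PhCH₂–OAc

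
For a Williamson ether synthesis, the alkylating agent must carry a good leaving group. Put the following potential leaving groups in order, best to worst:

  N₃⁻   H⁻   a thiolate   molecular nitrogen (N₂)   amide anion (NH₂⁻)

molecular nitrogen (N₂) > N₃⁻ > a thiolate > H⁻ > amide anion (NH₂⁻)

A good leaving group is a weak base: the lower the pKₐ of its conjugate acid, the more readily it departs.
molecular nitrogen (N₂): no meaningful conjugate acid; N₂ departs as an exceptionally stable neutral molecule
N₃⁻: pKₐ(HN₃) ≈ 4.7
a thiolate: pKₐ(RSH (a thiol)) ≈ 10.5
H⁻: pKₐ(H₂) ≈ 36
amide anion (NH₂⁻): pKₐ(NH₃) ≈ 38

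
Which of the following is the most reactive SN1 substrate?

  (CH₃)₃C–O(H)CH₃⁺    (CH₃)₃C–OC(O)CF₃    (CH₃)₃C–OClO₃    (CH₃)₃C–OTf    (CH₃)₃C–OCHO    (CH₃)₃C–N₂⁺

With the same alkyl group throughout, only the leaving group differentiates the rates.
A good leaving group is a weak base: the lower the pKₐ of its conjugate acid, the more readily it departs.
(CH₃)₃C–N₂⁺ loses N₂: no meaningful conjugate acid; N₂ departs as an exceptionally stable neutral molecule
(CH₃)₃C–OTf loses OTf⁻: pKₐ(CF₃SO₃H (triflic acid)) ≈ -14
(CH₃)₃C–OClO₃ loses ClO₄⁻: pKₐ(HClO₄) ≈ -10
(CH₃)₃C–O(H)CH₃⁺ loses R'OH: pKₐ(R'OH₂⁺) ≈ -2.4
(CH₃)₃C–OC(O)CF₃ loses CF₃COO⁻: pKₐ(CF₃COOH) ≈ 0.2
(CH₃)₃C–OCHO loses HCOO⁻: pKₐ(HCOOH) ≈ 3.8

(CH₃)₃C–N₂⁺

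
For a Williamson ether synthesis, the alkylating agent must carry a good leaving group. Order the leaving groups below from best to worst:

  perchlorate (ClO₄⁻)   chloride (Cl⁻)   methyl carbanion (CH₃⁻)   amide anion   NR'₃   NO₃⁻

Rank by basicity of the departing species: weakest base leaves most easily.
perchlorate (ClO₄⁻): pKₐ(HClO₄) ≈ -10
chloride (Cl⁻): pKₐ(HCl) ≈ -7 — moderately weak base
NO₃⁻: pKₐ(HNO₃) ≈ -1.3 — resonance-delocalised over three oxygens
NR'₃: pKₐ(R'₃NH⁺) ≈ 10.7 — neutral but still a fairly strong base; Hofmann-elimination LG
amide anion: pKₐ(NH₃) ≈ 38
methyl carbanion (CH₃⁻): pKₐ(CH₄) ≈ 48 — unstabilised carbanion; the worst conceivable leaving group

perchlorate (ClO₄⁻) > chloride (Cl⁻) > NO₃⁻ > NR'₃ > amide anion > methyl carbanion (CH₃⁻)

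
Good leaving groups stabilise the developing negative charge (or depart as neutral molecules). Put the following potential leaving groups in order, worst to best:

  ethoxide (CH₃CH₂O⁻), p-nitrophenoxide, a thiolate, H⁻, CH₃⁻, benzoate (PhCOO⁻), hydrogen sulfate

hydrogen sulfate: pKₐ(H₂SO₄) ≈ -3 — conjugate base of a strong mineral acid
benzoate (PhCOO⁻): pKₐ(C₆H₅COOH) ≈ 4.2
p-nitrophenoxide: pKₐ(p-nitrophenol) ≈ 7.2 — nitro group delocalises the charge; the classic chromogenic LG
a thiolate: pKₐ(RSH (a thiol)) ≈ 10.5 — moderately basic; rarely leaves without activation
ethoxide (CH₃CH₂O⁻): pKₐ(CH₃CH₂OH) ≈ 16
H⁻: pKₐ(H₂) ≈ 36 — extremely strong base; leaves only in special hydride-transfer contexts
CH₃⁻: pKₐ(CH₄) ≈ 48
The question asks for worst first, so the sequence is read in increasing leaving-group ability.

CH₃⁻ < H⁻ < ethoxide (CH₃CH₂O⁻) < a thiolate < p-nitrophenoxide < benzoate (PhCOO⁻) < hydrogen sulfate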